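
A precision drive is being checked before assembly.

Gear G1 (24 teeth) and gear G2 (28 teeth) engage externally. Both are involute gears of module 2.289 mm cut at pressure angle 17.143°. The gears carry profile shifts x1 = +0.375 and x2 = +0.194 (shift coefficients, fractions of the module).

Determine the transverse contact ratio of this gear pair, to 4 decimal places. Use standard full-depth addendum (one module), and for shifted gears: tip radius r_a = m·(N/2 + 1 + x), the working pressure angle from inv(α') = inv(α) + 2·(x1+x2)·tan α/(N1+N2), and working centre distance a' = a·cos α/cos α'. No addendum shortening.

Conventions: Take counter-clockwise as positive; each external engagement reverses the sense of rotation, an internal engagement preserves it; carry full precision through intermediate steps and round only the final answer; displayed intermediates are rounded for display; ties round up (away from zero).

1.6041

single-mesh involute tooth geometry (24T engaging 28T at module 2.289)
base radii: r_b1 = 26.247654, r_b2 = 30.622263
tip radii: r_a1 = 30.615375, r_a2 = 34.779066
inv(α') = inv(17.143°) + 2·(+0.375+0.194)·tan α/(24+28) = 0.01601066  ⇒  α' = 20.46652°
a' = a·cos α / cos α' = 59.5140·cos 17.143°/cos 20.46652° = 60.701606
action lengths: √(r_a1²−r_b1²) = 15.759501, √(r_a2²−r_b2²) = 16.488192
base pitch p_b = π·m·cos α = 6.871620
CR = (15.759501 + 16.488192 − 60.701606·sin 20.46652°)/6.871620 = 1.604100
contact ratio ≈ 1.6041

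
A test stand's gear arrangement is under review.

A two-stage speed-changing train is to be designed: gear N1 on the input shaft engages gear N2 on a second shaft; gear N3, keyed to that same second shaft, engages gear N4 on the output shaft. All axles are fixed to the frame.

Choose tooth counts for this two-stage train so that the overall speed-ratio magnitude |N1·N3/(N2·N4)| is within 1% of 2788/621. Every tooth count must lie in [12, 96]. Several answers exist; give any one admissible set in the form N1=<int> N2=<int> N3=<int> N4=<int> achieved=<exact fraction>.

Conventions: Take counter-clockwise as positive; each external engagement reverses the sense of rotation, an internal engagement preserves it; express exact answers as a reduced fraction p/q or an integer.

N1=34 N2=23 N3=82 N4=27 achieved=2788/621

design class (target 2788/621): fixed-axis compound train
target = 2788/621 in lowest terms: an exact hit needs N1·N3 = k·2788 and N2·N4 = k·621 for one integer k, every count in [12, 96]; additionally prefer no 1:1 stage (N1 ≠ N2, N3 ≠ N4)
k = 1: N1·N3 = 2788 = 34·82, N2·N4 = 621 = 23·27
achieved = 34·82/(23·27) = 2788/621; |achieved − target| = 0 ≤ 697/15525 ✓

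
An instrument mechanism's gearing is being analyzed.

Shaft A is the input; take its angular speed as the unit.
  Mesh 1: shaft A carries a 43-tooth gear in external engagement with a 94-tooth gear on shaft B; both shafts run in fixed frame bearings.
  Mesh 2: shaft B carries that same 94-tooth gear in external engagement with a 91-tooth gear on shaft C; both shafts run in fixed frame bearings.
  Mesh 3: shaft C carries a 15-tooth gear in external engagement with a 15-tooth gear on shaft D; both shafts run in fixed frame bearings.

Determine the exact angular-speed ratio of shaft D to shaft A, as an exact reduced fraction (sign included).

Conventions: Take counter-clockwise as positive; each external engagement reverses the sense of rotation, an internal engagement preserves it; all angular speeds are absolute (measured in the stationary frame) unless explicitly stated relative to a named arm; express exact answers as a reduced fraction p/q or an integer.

class = fixed-axis compound train [3 meshes; 3 ratios multiply, 3 sense flips]
mesh 1 [43T→94T]: running ratio 43/94, sense −
mesh 2 [94T→91T]: running ratio 43/91, sense +
mesh 3 [15T→15T]: running ratio 43/91, sense −
ω_out/ω_in = -43/91

-43/91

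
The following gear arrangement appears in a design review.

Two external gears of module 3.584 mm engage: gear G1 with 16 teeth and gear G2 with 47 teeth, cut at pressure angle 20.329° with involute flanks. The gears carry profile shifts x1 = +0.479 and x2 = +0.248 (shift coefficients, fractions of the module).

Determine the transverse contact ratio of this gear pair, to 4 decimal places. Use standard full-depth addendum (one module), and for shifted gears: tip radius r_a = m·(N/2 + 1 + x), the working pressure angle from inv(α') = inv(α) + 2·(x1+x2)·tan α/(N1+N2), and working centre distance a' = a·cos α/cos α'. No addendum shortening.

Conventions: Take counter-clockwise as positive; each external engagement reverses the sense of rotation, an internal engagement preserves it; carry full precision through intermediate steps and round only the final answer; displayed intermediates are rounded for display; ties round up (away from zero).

1.4579

topology: single-mesh involute geometry — m = 3.584, 16T/47T pair
base radii: r_b1 = 26.886113, r_b2 = 78.977958
tip radii: r_a1 = 33.972736, r_a2 = 88.696832
inv(α') = inv(20.329°) + 2·(+0.479+0.248)·tan α/(16+47) = 0.02422936  ⇒  α' = 23.36867°
a' = a·cos α / cos α' = 112.8960·cos 20.329°/cos 23.36867° = 115.323901
action lengths: √(r_a1²−r_b1²) = 20.767371, √(r_a2²−r_b2²) = 40.368431
base pitch p_b = π·m·cos α = 10.558152
CR = (20.767371 + 40.368431 − 115.323901·sin 23.36867°)/10.558152 = 1.457929
contact ratio ≈ 1.4579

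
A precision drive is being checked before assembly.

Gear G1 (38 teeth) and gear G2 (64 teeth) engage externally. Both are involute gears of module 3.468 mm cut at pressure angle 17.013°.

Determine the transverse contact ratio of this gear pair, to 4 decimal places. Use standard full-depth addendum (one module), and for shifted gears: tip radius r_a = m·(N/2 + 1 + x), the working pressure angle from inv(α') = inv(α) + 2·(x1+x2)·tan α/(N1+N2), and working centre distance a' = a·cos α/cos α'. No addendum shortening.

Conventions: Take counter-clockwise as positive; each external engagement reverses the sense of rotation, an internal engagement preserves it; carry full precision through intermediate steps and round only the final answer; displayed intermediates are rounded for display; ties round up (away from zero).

single-mesh involute tooth geometry (38T engaging 64T at module 3.468)
base radii: r_b1 = 63.008460, r_b2 = 106.119512
tip radii: r_a1 = 69.360000, r_a2 = 114.444000
no profile shift: α' = α, a' = a
action lengths: √(r_a1²−r_b1²) = 28.995578, √(r_a2²−r_b2²) = 42.849484
base pitch p_b = π·m·cos α = 10.418259
CR = (28.995578 + 42.849484 − 176.868000·sin 17.01300°)/10.418259 = 1.928872
contact ratio ≈ 1.9289

1.9289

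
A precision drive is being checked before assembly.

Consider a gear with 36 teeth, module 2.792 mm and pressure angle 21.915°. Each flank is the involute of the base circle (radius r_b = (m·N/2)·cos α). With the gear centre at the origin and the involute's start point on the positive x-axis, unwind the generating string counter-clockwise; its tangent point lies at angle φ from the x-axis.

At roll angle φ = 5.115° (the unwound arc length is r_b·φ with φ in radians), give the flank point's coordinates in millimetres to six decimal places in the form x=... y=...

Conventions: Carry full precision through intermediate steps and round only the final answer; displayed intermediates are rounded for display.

recognized (one wheel, involute flank): single-mesh tooth geometry, m = 2.792, N = 36
pitch radius r_p = m·N/2 = 2.792·36/2 = 50.256000
base radius r_b = r_p·cos α = 50.256000·cos 21.915° = 46.624430
roll angle φ = 5.115° = 0.08927359 rad
x = r_b·(cos φ + φ·sin φ) = 46.809853
y = r_b·(sin φ − φ·cos φ) = 0.011049

x=46.809853 y=0.011049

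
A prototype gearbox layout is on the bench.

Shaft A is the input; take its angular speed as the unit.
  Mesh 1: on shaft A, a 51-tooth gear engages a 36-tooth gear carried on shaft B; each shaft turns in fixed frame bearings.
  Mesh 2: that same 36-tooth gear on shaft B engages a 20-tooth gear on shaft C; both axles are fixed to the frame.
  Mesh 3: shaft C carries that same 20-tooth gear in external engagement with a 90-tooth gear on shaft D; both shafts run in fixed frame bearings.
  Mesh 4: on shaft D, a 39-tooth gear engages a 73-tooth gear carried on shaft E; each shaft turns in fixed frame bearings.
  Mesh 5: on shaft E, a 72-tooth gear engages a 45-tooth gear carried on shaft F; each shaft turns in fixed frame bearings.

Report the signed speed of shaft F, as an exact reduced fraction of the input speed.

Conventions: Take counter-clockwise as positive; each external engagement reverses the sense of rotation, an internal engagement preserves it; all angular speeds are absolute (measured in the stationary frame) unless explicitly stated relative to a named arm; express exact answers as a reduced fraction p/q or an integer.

5-mesh fixed-axis compound train (all bearings frame-fixed)
mesh 1 [51T→36T]: |ω|/ω_in = 1×51/36 = 17/12, sense flips to −
mesh 2 [36T→20T]: |ω|/ω_in = (17/12)×36/20 = 51/20, sense flips to +
mesh 3 [20T→90T]: |ω|/ω_in = (51/20)×20/90 = 17/30, sense flips to −
mesh 4 [39T→73T]: |ω|/ω_in = (17/30)×39/73 = 221/730, sense flips to +
mesh 5 [72T→45T]: |ω|/ω_in = (221/730)×72/45 = 884/1825, sense flips to −
signed output speed (× input speed) = -884/1825

-884/1825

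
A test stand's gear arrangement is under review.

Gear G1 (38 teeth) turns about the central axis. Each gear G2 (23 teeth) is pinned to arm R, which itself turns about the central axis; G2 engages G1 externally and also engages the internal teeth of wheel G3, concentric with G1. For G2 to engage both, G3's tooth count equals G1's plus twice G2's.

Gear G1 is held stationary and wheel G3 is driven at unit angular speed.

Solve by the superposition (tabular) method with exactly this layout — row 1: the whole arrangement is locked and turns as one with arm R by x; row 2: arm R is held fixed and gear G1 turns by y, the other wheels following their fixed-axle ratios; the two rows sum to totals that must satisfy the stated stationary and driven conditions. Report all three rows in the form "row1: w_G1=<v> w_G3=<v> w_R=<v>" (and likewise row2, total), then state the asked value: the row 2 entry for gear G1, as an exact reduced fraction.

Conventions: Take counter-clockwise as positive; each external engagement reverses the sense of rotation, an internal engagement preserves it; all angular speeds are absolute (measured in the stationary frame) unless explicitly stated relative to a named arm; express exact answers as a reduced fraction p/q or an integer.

row1: w_G1=42/61 w_G3=42/61 w_R=42/61
row2: w_G1=-42/61 w_G3=19/61 w_R=0
total: w_G1=0 w_G3=1 w_R=42/61
asked value: -42/61

recognized (axles ride arm R): planetary set, 38/23/84 teeth
row 1: whole set turns with the arm by x
row 2: sun turns y, ring = −(38/84)·y, arm 0
boundary: total ω_sun = x + y = 0 and total ω_ring = x − (38/84)·y = 1  ⇒  y = -42/61, x = 42/61
row 2 ring = −(38/84)·(-42/61) = 19/61
totals (row 1 + row 2): sun 42/61 + (-42/61) = 0, ring 42/61 + 19/61 = 1, arm 42/61 + 0 = 42/61
asked cell (row2, sun) = -42/61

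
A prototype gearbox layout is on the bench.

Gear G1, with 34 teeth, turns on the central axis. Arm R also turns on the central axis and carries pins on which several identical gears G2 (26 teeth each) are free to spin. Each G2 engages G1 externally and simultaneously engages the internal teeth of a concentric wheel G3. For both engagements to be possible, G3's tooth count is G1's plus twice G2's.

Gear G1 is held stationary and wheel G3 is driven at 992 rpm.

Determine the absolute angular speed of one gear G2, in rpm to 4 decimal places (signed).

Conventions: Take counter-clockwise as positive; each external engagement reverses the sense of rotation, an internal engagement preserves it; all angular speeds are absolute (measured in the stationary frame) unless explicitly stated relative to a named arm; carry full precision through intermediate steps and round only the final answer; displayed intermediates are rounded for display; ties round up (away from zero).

+1640.6154 rpm

class = planetary set [G3 = 34+2·26 = 86; Willis about the carrier]
normalise by the input: solve with ω_ring = 1, then scale by 992 rpm
ring teeth: 34 + 2·26 = 86
34(ω_sun−ω_arm) = −86(ω_ring−ω_arm),  ω_sun = 0, ω_ring = 1
34(0−ω_arm) = −86(1−ω_arm)  ⇒  120·ω_arm = 86  ⇒  ω_arm = 43/60
sun–planet mesh: 34·(0−43/60) = −26·(ω_p−ω_arm)  ⇒  ω_p−ω_arm = 731/780
ω_p = 43/60 + 731/780 = 43/26
scale: ω_p = 43/26 × 992 rpm = +1640.6154 rpm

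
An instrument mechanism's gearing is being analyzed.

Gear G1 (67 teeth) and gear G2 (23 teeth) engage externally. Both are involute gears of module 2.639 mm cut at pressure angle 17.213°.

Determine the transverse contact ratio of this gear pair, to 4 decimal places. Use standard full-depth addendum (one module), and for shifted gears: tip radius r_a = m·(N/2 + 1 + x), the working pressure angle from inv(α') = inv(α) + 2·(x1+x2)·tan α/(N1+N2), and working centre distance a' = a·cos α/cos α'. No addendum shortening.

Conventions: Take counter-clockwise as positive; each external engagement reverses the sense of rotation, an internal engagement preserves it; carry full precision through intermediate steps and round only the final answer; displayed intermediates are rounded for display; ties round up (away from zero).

1.8472

class = single-mesh tooth geometry [involute pair 67T × 23T, m = 2.639]
base radii: r_b1 = 84.446883, r_b2 = 28.989228
tip radii: r_a1 = 91.045500, r_a2 = 32.987500
no profile shift: α' = α, a' = a
action lengths: √(r_a1²−r_b1²) = 34.029503, √(r_a2²−r_b2²) = 15.741658
base pitch p_b = π·m·cos α = 7.919335
CR = (34.029503 + 15.741658 − 118.755000·sin 17.21300°)/7.919335 = 1.847202
contact ratio ≈ 1.8472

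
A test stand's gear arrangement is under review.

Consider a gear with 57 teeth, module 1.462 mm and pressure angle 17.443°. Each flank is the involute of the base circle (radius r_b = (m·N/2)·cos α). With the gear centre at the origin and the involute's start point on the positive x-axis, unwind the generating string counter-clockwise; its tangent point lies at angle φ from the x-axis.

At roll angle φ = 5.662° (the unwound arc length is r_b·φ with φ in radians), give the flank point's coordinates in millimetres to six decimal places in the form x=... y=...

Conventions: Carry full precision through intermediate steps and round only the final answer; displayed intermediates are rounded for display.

recognized (one wheel, involute flank): single-mesh tooth geometry, m = 1.462, N = 57
pitch radius r_p = m·N/2 = 1.462·57/2 = 41.667000
base radius r_b = r_p·cos α = 41.667000·cos 17.443° = 39.750969
roll angle φ = 5.662° = 0.09882054 rad
x = r_b·(cos φ + φ·sin φ) = 39.944590
y = r_b·(sin φ − φ·cos φ) = 0.012775

x=39.944590 y=0.012775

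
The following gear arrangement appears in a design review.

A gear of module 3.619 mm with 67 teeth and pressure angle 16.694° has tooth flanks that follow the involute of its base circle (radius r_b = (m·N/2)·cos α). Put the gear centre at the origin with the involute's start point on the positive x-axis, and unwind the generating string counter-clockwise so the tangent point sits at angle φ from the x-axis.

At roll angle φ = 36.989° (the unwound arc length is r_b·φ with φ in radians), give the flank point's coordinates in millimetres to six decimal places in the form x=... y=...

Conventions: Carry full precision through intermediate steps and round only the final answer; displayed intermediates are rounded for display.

x=137.862324 y=9.987374

recognized (one wheel, involute flank): single-mesh tooth geometry, m = 3.619, N = 67
pitch radius r_p = m·N/2 = 3.619·67/2 = 121.236500
base radius r_b = r_p·cos α = 121.236500·cos 16.694° = 116.126695
roll angle φ = 36.989° = 0.64557984 rad
x = r_b·(cos φ + φ·sin φ) = 137.862324
y = r_b·(sin φ − φ·cos φ) = 9.987374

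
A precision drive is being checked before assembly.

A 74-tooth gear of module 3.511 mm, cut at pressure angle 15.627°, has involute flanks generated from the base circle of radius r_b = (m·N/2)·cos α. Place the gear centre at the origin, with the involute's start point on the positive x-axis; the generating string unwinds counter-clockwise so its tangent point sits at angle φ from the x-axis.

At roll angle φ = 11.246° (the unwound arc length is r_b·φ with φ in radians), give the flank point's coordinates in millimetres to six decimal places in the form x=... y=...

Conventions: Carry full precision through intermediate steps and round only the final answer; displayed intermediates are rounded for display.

recognized (one wheel, involute flank): single-mesh tooth geometry, m = 3.511, N = 74
pitch radius r_p = m·N/2 = 3.511·74/2 = 129.907000
base radius r_b = r_p·cos α = 129.907000·cos 15.627° = 125.105083
roll angle φ = 11.246° = 0.19627973 rad
x = r_b·(cos φ + φ·sin φ) = 127.491805
y = r_b·(sin φ − φ·cos φ) = 0.314128

x=127.491805 y=0.314128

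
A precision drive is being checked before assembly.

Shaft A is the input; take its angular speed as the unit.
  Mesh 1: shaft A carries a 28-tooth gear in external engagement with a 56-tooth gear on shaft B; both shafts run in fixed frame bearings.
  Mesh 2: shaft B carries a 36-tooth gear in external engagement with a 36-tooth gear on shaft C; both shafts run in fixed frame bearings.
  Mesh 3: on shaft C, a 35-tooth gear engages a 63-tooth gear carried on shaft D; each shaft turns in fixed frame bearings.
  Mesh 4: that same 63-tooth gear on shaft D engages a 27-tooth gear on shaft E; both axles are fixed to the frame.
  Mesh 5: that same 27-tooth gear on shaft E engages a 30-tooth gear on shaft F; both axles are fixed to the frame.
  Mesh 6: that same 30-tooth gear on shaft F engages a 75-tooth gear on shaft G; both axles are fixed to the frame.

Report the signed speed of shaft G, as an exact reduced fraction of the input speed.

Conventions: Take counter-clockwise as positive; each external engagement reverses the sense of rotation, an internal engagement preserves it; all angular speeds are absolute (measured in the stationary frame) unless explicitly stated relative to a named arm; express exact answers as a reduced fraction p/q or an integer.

6-mesh fixed-axis compound train (all bearings frame-fixed)
mesh 1 [28T→56T]: |ω|/ω_in = 1×28/56 = 1/2, sense flips to −
mesh 2 [36T→36T]: |ω|/ω_in = (1/2)×36/36 = 1/2, sense flips to +
mesh 3 [35T→63T]: |ω|/ω_in = (1/2)×35/63 = 5/18, sense flips to −
mesh 4 [63T→27T]: |ω|/ω_in = (5/18)×63/27 = 35/54, sense flips to +
mesh 5 [27T→30T]: |ω|/ω_in = (35/54)×27/30 = 7/12, sense flips to −
mesh 6 [30T→75T]: |ω|/ω_in = (7/12)×30/75 = 7/30, sense flips to +
signed output speed (× input speed) = 7/30

7/30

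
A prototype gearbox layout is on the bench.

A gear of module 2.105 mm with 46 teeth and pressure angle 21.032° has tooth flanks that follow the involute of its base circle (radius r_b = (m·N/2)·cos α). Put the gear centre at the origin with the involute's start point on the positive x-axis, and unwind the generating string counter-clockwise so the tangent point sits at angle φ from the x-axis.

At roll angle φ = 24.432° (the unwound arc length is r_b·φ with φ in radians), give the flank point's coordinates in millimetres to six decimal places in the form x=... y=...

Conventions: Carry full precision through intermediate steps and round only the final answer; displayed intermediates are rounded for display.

x=49.113194 y=1.146856

single-mesh involute tooth geometry (46T wheel at module 2.105)
pitch radius r_p = m·N/2 = 2.105·46/2 = 48.415000
base radius r_b = r_p·cos α = 48.415000·cos 21.032° = 45.189599
roll angle φ = 24.432° = 0.42641884 rad
x = r_b·(cos φ + φ·sin φ) = 49.113194
y = r_b·(sin φ − φ·cos φ) = 1.146856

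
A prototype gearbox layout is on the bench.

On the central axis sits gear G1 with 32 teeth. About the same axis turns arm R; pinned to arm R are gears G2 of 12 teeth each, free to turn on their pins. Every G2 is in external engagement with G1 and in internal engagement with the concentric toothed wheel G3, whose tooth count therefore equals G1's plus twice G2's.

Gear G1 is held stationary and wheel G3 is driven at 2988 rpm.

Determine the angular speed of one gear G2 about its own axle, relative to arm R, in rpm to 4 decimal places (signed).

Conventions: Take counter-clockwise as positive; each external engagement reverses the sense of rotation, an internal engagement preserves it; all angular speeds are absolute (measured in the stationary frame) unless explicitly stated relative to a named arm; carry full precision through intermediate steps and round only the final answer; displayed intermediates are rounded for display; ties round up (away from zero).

recognized (axles ride arm R): planetary set, 32/12/56 teeth
normalise by the input: solve with ω_ring = 1, then scale by 2988 rpm
ring teeth: 32 + 2·12 = 56
32(ω_sun−ω_arm) = −56(ω_ring−ω_arm),  ω_sun = 0, ω_ring = 1
32(0−ω_arm) = −56(1−ω_arm)  ⇒  88·ω_arm = 56  ⇒  ω_arm = 7/11
sun–planet mesh: 32·(0−7/11) = −12·(ω_p−ω_arm)  ⇒  ω_p−ω_arm = 56/33
scale: ω_p−ω_arm = 56/33 × 2988 rpm = +5070.5455 rpm

+5070.5455 rpm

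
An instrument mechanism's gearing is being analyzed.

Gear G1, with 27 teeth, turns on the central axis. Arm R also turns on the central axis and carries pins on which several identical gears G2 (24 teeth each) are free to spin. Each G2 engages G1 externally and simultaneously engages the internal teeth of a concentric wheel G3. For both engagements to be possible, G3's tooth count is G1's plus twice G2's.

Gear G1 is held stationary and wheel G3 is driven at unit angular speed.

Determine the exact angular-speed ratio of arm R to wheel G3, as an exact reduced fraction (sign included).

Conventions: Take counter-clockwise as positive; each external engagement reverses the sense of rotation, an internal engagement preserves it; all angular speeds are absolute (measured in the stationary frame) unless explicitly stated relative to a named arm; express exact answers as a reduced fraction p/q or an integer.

planetary set (27T centre, 24T on arm, 75T internal) — Willis relation
ring teeth: 27 + 2·24 = 75
27(ω_sun−ω_arm) = −75(ω_ring−ω_arm),  ω_sun = 0, ω_ring = 1
27(0−ω_arm) = −75(1−ω_arm)  ⇒  102·ω_arm = 75  ⇒  ω_arm = 25/34
ω_out/ω_in = 25/34

25/34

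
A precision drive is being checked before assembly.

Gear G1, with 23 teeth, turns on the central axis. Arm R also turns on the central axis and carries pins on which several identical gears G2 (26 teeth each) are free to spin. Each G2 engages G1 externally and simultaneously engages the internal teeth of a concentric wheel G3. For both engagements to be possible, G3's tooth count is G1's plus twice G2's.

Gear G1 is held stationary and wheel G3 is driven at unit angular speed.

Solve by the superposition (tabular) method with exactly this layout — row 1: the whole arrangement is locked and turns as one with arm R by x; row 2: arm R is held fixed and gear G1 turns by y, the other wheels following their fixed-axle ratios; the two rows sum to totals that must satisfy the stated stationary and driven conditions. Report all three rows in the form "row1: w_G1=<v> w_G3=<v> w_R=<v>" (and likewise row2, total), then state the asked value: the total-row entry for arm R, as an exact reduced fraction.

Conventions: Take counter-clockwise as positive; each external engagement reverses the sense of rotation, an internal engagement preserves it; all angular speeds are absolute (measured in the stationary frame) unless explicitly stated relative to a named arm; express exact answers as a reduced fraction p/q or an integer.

row1: w_G1=75/98 w_G3=75/98 w_R=75/98
row2: w_G1=-75/98 w_G3=23/98 w_R=0
total: w_G1=0 w_G3=1 w_R=75/98
asked value: 75/98

recognized (axles ride arm R): planetary set, 23/26/75 teeth
superposition row 1 [locked train]: every member turns x
superposition row 2 [arm held]: sun y, ring −(23/75)·y, arm 0
boundary: total ω_sun = x + y = 0 and total ω_ring = x − (23/75)·y = 1  ⇒  y = -75/98, x = 75/98
row 2 ring = −(23/75)·(-75/98) = 23/98
totals (row 1 + row 2): sun 75/98 + (-75/98) = 0, ring 75/98 + 23/98 = 1, arm 75/98 + 0 = 75/98
asked cell (total, arm) = 75/98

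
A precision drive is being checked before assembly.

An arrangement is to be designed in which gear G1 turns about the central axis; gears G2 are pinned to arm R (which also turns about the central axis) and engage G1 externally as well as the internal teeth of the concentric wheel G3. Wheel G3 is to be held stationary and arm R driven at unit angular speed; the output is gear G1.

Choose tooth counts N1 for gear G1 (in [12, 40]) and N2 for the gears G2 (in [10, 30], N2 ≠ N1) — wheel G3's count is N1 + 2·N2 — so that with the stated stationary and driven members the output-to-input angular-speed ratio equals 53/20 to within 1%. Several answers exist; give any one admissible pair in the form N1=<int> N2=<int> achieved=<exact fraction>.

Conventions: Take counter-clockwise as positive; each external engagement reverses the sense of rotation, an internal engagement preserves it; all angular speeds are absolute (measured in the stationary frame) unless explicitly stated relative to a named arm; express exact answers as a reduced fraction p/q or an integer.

class = planetary set [ratio 53/20 wanted; Willis about the carrier]
Willis with ω_ring = 0: ω_sun/ω_arm = (N1+N3)/N1; set equal to 53/20  ⇒  N3/N1 = 53/20 − 1 = 33/20
N3 = N1 + 2·N2  ⇒  N2/N1 = (N3/N1 − 1)/2 = (33/20 − 1)/2 = 13/40
smallest multiple with N1 ≥ 12 and N2 ≥ 10: k = 1  ⇒  N1 = 1·40 = 40, N2 = 1·13 = 13 (N1 ≤ 40, N2 ≤ 30, N2 ≠ N1 ✓), N3 = 40 + 2·13 = 66
check: (N1+N3)/N1 with N1 = 40, N3 = 66 gives 53/20; |achieved − target| = 0 ≤ 53/2000 ✓

N1=40 N2=13 achieved=53/20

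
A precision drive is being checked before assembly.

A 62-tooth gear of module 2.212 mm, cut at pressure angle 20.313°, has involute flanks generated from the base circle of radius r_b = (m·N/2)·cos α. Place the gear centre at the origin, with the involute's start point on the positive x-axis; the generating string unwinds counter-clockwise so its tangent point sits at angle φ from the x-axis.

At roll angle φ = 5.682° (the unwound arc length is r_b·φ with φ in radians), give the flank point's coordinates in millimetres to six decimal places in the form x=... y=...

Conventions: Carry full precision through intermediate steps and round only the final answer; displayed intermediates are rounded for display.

x=64.622963 y=0.020886

recognized (one wheel, involute flank): single-mesh tooth geometry, m = 2.212, N = 62
pitch radius r_p = m·N/2 = 2.212·62/2 = 68.572000
base radius r_b = r_p·cos α = 68.572000·cos 20.313° = 64.307521
roll angle φ = 5.682° = 0.09916961 rad
x = r_b·(cos φ + φ·sin φ) = 64.622963
y = r_b·(sin φ − φ·cos φ) = 0.020886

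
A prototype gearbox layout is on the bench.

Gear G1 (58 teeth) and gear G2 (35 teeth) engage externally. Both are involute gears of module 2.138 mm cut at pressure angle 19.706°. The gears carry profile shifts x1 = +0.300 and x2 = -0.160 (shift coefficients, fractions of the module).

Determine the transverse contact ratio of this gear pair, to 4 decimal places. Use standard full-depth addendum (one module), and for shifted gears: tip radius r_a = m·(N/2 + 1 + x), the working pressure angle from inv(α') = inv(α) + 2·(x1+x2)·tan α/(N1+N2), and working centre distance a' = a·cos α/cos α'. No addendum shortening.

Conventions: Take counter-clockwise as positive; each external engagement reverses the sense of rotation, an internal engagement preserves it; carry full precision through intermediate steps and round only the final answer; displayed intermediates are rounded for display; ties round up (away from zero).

1.7292

single-mesh involute tooth geometry (58T engaging 35T at module 2.138)
base radii: r_b1 = 58.370868, r_b2 = 35.223799
tip radii: r_a1 = 64.781400, r_a2 = 39.210920
inv(α') = inv(19.706°) + 2·(+0.300-0.160)·tan α/(58+35) = 0.01531377  ⇒  α' = 20.17538°
a' = a·cos α / cos α' = 99.4170·cos 19.706°/cos 20.17538° = 99.712923
action lengths: √(r_a1²−r_b1²) = 28.097537, √(r_a2²−r_b2²) = 17.227310
base pitch p_b = π·m·cos α = 6.323362
CR = (28.097537 + 17.227310 − 99.712923·sin 20.17538°)/6.323362 = 1.729201
contact ratio ≈ 1.7292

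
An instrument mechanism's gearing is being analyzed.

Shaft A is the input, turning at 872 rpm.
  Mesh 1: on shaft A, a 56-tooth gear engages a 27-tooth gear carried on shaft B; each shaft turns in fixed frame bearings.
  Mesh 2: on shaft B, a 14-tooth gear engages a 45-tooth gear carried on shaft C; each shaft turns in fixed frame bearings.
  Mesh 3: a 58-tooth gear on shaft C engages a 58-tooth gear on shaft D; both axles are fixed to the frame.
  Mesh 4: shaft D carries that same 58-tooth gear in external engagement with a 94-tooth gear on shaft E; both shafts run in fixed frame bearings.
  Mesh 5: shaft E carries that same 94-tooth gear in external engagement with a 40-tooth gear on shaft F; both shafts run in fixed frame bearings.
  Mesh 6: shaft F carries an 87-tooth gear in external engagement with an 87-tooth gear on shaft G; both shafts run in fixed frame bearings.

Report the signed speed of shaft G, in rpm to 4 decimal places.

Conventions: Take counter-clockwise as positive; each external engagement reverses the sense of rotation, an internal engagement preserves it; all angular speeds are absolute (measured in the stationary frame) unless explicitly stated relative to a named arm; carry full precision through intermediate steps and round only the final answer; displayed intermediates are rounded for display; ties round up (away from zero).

+815.8762 rpm

class = fixed-axis compound train [6 meshes; 6 ratios multiply, 6 sense flips]
mesh 1 [56T→27T]: ω = 872.0000×56/27 = 1808.5926 rpm, sense flips to −
mesh 2 [14T→45T]: ω = 1808.5926×14/45 = 562.6733 rpm, sense flips to +
mesh 3 [58T→58T]: ω = 562.6733×58/58 = 562.6733 rpm, sense flips to −
mesh 4 [58T→94T]: ω = 562.6733×58/94 = 347.1814 rpm, sense flips to +
mesh 5 [94T→40T]: ω = 347.1814×94/40 = 815.8762 rpm, sense flips to −
mesh 6 [87T→87T]: ω = 815.8762×87/87 = 815.8762 rpm, sense flips to +
signed output speed = +815.8762 rpm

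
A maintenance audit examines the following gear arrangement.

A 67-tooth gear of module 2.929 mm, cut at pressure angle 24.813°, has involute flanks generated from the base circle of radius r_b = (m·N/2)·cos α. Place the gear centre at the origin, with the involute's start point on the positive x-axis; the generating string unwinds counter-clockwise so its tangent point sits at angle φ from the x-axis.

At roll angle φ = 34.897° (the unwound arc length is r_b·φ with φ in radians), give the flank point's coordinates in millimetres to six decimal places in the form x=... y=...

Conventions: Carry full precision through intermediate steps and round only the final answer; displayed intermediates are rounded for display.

recognized (one wheel, involute flank): single-mesh tooth geometry, m = 2.929, N = 67
pitch radius r_p = m·N/2 = 2.929·67/2 = 98.121500
base radius r_b = r_p·cos α = 98.121500·cos 24.813° = 89.063147
roll angle φ = 34.897° = 0.60906755 rad
x = r_b·(cos φ + φ·sin φ) = 104.081969
y = r_b·(sin φ − φ·cos φ) = 6.462136

x=104.081969 y=6.462136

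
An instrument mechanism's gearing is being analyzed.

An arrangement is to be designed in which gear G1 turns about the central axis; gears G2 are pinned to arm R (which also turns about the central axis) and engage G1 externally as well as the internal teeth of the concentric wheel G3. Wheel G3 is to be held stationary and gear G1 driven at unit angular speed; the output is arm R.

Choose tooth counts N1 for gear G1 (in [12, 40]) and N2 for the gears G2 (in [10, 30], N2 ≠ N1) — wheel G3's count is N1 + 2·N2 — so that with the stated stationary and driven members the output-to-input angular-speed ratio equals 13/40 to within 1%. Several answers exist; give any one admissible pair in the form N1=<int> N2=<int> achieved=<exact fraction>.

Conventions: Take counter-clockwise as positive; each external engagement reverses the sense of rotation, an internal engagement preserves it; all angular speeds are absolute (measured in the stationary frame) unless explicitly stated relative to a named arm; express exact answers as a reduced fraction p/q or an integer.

class = planetary set [ratio 13/40 wanted; Willis about the carrier]
Willis with ω_ring = 0: ω_arm/ω_sun = N1/(N1+N3); set equal to 13/40  ⇒  N3/N1 = 1/(13/40) − 1 = 27/13
N3 = N1 + 2·N2  ⇒  N2/N1 = (N3/N1 − 1)/2 = (27/13 − 1)/2 = 7/13
smallest multiple with N1 ≥ 12 and N2 ≥ 10: k = 2  ⇒  N1 = 2·13 = 26, N2 = 2·7 = 14 (N1 ≤ 40, N2 ≤ 30, N2 ≠ N1 ✓), N3 = 26 + 2·14 = 54
check: N1/(N1+N3) with N1 = 26, N3 = 54 gives 13/40; |achieved − target| = 0 ≤ 13/4000 ✓

N1=26 N2=14 achieved=13/40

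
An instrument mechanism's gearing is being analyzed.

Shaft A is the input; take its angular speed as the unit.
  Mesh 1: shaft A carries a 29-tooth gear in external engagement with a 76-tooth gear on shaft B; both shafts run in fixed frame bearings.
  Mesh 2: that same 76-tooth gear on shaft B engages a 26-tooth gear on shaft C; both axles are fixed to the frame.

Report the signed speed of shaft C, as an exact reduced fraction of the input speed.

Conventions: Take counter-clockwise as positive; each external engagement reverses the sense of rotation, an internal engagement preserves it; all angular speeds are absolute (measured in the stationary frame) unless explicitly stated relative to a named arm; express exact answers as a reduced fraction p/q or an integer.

2-mesh fixed-axis compound train (all bearings frame-fixed)
mesh 1 [29T→76T]: |ω|/ω_in = 1×29/76 = 29/76, sense flips to −
mesh 2 [76T→26T]: |ω|/ω_in = (29/76)×76/26 = 29/26, sense flips to +
signed output speed (× input speed) = 29/26

29/26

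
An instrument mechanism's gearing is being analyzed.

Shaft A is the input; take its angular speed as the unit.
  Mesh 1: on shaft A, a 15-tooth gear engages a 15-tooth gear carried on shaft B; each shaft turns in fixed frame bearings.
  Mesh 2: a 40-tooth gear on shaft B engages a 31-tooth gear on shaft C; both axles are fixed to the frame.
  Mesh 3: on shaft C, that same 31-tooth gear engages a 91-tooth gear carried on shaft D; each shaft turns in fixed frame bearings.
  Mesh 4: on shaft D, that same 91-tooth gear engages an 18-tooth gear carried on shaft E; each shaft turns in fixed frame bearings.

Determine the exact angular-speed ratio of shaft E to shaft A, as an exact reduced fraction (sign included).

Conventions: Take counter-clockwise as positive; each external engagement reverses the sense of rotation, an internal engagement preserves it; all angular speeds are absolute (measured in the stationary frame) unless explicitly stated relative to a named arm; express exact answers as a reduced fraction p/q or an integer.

class = fixed-axis compound train [4 meshes; 4 ratios multiply, 4 sense flips]
mesh 1 [15T→15T]: running ratio 1, sense −
mesh 2 [40T→31T]: running ratio 40/31, sense +
mesh 3 [31T→91T]: running ratio 40/91, sense −
mesh 4 [91T→18T]: running ratio 20/9, sense +
ω_out/ω_in = 20/9

20/9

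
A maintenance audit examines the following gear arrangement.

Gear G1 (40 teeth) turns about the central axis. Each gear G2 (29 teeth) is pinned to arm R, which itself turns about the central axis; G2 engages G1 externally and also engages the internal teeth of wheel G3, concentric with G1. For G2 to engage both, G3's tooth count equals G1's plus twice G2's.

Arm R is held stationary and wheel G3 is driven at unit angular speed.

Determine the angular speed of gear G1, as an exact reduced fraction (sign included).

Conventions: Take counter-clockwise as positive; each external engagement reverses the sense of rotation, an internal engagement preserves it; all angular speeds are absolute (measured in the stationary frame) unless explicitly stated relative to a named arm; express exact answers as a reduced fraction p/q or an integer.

-49/20

class = planetary set [G3 = 40+2·29 = 98; Willis about the carrier]
ring teeth: 40 + 2·29 = 98
40(ω_sun−ω_arm) = −98(ω_ring−ω_arm),  ω_arm = 0, ω_ring = 1
ω_sun = 0 − (98/40)(1−0) = -49/20
exact speed ratio = -49/20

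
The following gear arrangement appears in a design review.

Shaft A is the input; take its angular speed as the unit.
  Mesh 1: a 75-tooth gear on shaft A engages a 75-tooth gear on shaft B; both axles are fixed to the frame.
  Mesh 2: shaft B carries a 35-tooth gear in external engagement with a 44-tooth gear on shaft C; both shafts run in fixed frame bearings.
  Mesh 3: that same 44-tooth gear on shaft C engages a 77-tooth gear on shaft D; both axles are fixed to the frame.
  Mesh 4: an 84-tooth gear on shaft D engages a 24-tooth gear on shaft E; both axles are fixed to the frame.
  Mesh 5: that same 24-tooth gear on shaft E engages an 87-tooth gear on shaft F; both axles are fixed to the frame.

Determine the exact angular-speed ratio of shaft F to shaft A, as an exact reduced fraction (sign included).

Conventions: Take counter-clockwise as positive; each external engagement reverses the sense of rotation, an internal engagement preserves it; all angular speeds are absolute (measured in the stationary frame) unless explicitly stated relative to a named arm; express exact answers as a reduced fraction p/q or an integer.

class = fixed-axis compound train [5 meshes; 5 ratios multiply, 5 sense flips]
mesh 1 [75T→75T]: running ratio 1, sense −
mesh 2 [35T→44T]: running ratio 35/44, sense +
mesh 3 [44T→77T]: running ratio 5/11, sense −
mesh 4 [84T→24T]: running ratio 35/22, sense +
mesh 5 [24T→87T]: running ratio 140/319, sense −
ω_out/ω_in = -140/319

-140/319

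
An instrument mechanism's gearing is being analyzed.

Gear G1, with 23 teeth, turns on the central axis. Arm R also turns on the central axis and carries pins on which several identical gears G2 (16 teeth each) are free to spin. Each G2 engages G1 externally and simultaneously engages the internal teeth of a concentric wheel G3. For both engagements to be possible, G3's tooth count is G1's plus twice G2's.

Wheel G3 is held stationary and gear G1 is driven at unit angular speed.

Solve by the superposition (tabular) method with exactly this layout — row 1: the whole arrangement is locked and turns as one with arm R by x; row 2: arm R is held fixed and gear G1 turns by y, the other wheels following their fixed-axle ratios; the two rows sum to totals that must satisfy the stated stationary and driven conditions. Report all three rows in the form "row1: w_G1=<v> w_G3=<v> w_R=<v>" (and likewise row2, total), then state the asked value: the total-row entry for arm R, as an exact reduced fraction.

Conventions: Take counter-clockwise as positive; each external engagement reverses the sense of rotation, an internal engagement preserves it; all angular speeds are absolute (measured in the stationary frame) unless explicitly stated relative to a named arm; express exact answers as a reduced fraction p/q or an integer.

row1: w_G1=23/78 w_G3=23/78 w_R=23/78
row2: w_G1=55/78 w_G3=-23/78 w_R=0
total: w_G1=1 w_G3=0 w_R=23/78
asked value: 23/78

topology: planetary set — G1 23T / G2 16T / G3 55T, arm = carrier (Willis)
superposition row 1 [locked train]: every member turns x
row 2 — arm fixed, fixed-axis ratios: sun y, ring −(23/55)·y, arm 0
boundary: total ω_ring = x − (23/55)·y = 0 and total ω_sun = x + y = 1  ⇒  y = 55/78, x = 23/78
row 2 ring = −(23/55)·55/78 = -23/78
totals (row 1 + row 2): sun 23/78 + 55/78 = 1, ring 23/78 + (-23/78) = 0, arm 23/78 + 0 = 23/78
asked cell (total, arm) = 23/78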